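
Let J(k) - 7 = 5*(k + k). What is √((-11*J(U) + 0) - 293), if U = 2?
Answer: I*√590 ≈ 24.29*I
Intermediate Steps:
J(k) = 7 + 10*k (J(k) = 7 + 5*(k + k) = 7 + 5*(2*k) = 7 + 10*k)
√((-11*J(U) + 0) - 293) = √((-11*(7 + 10*2) + 0) - 293) = √((-11*(7 + 20) + 0) - 293) = √((-11*27 + 0) - 293) = √((-297 + 0) - 293) = √(-297 - 293) = √(-590) = I*√590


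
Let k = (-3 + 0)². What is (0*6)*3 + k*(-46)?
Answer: -414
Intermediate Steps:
k = 9 (k = (-3)² = 9)
(0*6)*3 + k*(-46) = (0*6)*3 + 9*(-46) = 0*3 - 414 = 0 - 414 = -414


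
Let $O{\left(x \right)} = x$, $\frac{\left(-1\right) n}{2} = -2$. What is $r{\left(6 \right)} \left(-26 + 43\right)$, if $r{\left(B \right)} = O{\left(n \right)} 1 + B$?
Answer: $170$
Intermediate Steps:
$n = 4$ ($n = \left(-2\right) \left(-2\right) = 4$)
$r{\left(B \right)} = 4 + B$ ($r{\left(B \right)} = 4 \cdot 1 + B = 4 + B$)
$r{\left(6 \right)} \left(-26 + 43\right) = \left(4 + 6\right) \left(-26 + 43\right) = 10 \cdot 17 = 170$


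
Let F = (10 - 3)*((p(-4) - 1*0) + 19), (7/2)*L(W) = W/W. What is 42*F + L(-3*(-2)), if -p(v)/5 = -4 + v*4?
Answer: 244904/7 ≈ 34986.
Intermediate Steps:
p(v) = 20 - 20*v (p(v) = -5*(-4 + v*4) = -5*(-4 + 4*v) = 20 - 20*v)
L(W) = 2/7 (L(W) = 2*(W/W)/7 = (2/7)*1 = 2/7)
F = 833 (F = (10 - 3)*(((20 - 20*(-4)) - 1*0) + 19) = 7*(((20 + 80) + 0) + 19) = 7*((100 + 0) + 19) = 7*(100 + 19) = 7*119 = 833)
42*F + L(-3*(-2)) = 42*833 + 2/7 = 34986 + 2/7 = 244904/7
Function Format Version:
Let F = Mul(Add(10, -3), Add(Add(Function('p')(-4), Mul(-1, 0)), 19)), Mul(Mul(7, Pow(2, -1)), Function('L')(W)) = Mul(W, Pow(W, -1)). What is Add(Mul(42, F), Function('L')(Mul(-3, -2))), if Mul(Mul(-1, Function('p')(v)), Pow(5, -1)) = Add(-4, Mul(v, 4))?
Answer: Rational(244904, 7) ≈ 34986.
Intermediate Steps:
Function('p')(v) = Add(20, Mul(-20, v)) (Function('p')(v) = Mul(-5, Add(-4, Mul(v, 4))) = Mul(-5, Add(-4, Mul(4, v))) = Add(20, Mul(-20, v)))
Function('L')(W) = Rational(2, 7) (Function('L')(W) = Mul(Rational(2, 7), Mul(W, Pow(W, -1))) = Mul(Rational(2, 7), 1) = Rational(2, 7))
F = 833 (F = Mul(Add(10, -3), Add(Add(Add(20, Mul(-20, -4)), Mul(-1, 0)), 19)) = Mul(7, Add(Add(Add(20, 80), 0), 19)) = Mul(7, Add(Add(100, 0), 19)) = Mul(7, Add(100, 19)) = Mul(7, 119) = 833)
Add(Mul(42, F), Function('L')(Mul(-3, -2))) = Add(Mul(42, 833), Rational(2, 7)) = Add(34986, Rational(2, 7)) = Rational(244904, 7)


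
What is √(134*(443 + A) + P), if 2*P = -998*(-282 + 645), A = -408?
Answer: I*√176447 ≈ 420.06*I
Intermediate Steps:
P = -181137 (P = (-998*(-282 + 645))/2 = (-998*363)/2 = (½)*(-362274) = -181137)
√(134*(443 + A) + P) = √(134*(443 - 408) - 181137) = √(134*35 - 181137) = √(4690 - 181137) = √(-176447) = I*√176447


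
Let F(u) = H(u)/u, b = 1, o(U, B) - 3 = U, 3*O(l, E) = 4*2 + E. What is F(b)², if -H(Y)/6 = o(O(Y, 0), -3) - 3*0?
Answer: 1156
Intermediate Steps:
O(l, E) = 8/3 + E/3 (O(l, E) = (4*2 + E)/3 = (8 + E)/3 = 8/3 + E/3)
o(U, B) = 3 + U
H(Y) = -34 (H(Y) = -6*((3 + (8/3 + (⅓)*0)) - 3*0) = -6*((3 + (8/3 + 0)) + 0) = -6*((3 + 8/3) + 0) = -6*(17/3 + 0) = -6*17/3 = -34)
F(u) = -34/u
F(b)² = (-34/1)² = (-34*1)² = (-34)² = 1156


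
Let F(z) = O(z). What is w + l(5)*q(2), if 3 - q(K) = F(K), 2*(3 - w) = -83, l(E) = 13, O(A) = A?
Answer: 115/2 ≈ 57.500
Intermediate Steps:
w = 89/2 (w = 3 - 1/2*(-83) = 3 + 83/2 = 89/2 ≈ 44.500)
F(z) = z
q(K) = 3 - K
w + l(5)*q(2) = 89/2 + 13*(3 - 1*2) = 89/2 + 13*(3 - 2) = 89/2 + 13*1 = 89/2 + 13 = 115/2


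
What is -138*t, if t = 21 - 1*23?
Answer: 276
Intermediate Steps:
t = -2 (t = 21 - 23 = -2)
-138*t = -138*(-2) = -23*(-12) = 276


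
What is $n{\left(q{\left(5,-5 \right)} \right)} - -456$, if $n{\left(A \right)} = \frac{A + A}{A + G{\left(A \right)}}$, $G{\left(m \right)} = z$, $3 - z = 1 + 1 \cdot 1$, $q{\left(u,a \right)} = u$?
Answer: $\frac{1373}{3} \approx 457.67$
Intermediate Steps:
$z = 1$ ($z = 3 - \left(1 + 1 \cdot 1\right) = 3 - \left(1 + 1\right) = 3 - 2 = 1$)
$G{\left(m \right)} = 1$
$n{\left(A \right)} = \frac{2 A}{1 + A}$ ($n{\left(A \right)} = \frac{A + A}{A + 1} = \frac{2 A}{1 + A}$)
$n{\left(q{\left(5,-5 \right)} \right)} - -456 = 2 \cdot 5 \frac{1}{1 + 5} - -456 = 2 \cdot 5 \cdot \frac{1}{6} + 456 = \frac{5}{3} + 456 = \frac{1373}{3}$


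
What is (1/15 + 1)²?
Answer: 256/225 ≈ 1.1378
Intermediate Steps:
(1/15 + 1)² = (16/15)² = 256/225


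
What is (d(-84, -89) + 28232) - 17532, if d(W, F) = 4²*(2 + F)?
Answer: 9308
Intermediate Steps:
d(W, F) = 32 + 16*F (d(W, F) = 16*(2 + F) = 32 + 16*F)
(d(-84, -89) + 28232) - 17532 = ((32 + 16*(-89)) + 28232) - 17532 = ((32 - 1424) + 28232) - 17532 = (-1392 + 28232) - 17532 = 26840 - 17532 = 9308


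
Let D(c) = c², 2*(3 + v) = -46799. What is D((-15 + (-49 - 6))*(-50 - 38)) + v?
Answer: 75844395/2 ≈ 3.7922e+7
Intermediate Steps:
v = -46805/2 (v = -3 + (½)*(-46799) = -3 - 46799/2 = -46805/2 ≈ -23403.)
D((-15 + (-49 - 6))*(-50 - 38)) + v = ((-15 + (-49 - 6))*(-50 - 38))² - 46805/2 = ((-15 - 55)*(-88))² - 46805/2 = (-70*(-88))² - 46805/2 = 6160² - 46805/2 = 37945600 - 46805/2 = 75844395/2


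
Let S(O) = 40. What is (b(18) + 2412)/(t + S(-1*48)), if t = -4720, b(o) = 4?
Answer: -302/585 ≈ -0.51624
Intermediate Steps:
(b(18) + 2412)/(t + S(-1*48)) = (4 + 2412)/(-4720 + 40) = 2416/(-4680) = 2416*(-1/4680) = -302/585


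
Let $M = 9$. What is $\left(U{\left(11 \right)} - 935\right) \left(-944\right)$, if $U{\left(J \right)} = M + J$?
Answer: $863760$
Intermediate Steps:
$U{\left(J \right)} = 9 + J$
$\left(U{\left(11 \right)} - 935\right) \left(-944\right) = \left(\left(9 + 11\right) - 935\right) \left(-944\right) = \left(20 - 935\right) \left(-944\right) = \left(-915\right) \left(-944\right) = 863760$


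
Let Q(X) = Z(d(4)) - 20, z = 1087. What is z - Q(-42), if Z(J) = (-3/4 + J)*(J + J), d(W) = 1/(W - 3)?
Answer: 2213/2 ≈ 1106.5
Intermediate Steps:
d(W) = 1/(-3 + W)
Z(J) = 2*J*(-3/4 + J) (Z(J) = (-3*1/4 + J)*(2*J) = (-3/4 + J)*(2*J) = 2*J*(-3/4 + J))
Q(X) = -39/2 (Q(X) = (-3 + 4/(-3 + 4))/(2*(-3 + 4)) - 20 = (1/2)*(-3 + 4/1)/1 - 20 = (1/2)*1*(-3 + 4*1) - 20 = (1/2)*1*(-3 + 4) - 20 = (1/2)*1*1 - 20 = 1/2 - 20 = -39/2)
z - Q(-42) = 1087 - 1*(-39/2) = 1087 + 39/2 = 2213/2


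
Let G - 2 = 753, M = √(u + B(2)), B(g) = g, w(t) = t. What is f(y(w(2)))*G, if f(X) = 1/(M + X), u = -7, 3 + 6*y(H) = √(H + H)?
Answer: -4530/181 - 27180*I*√5/181 ≈ -25.028 - 335.78*I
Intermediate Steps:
y(H) = -½ + √2*√H/6 (y(H) = -½ + √(H + H)/6 = -½ + √(2*H)/6 = -½ + (√2*√H)/6 = -½ + √2*√H/6)
M = I*√5 (M = √(-7 + 2) = √(-5) = I*√5 ≈ 2.2361*I)
f(X) = 1/(X + I*√5) (f(X) = 1/(I*√5 + X) = 1/(X + I*√5))
G = 755 (G = 2 + 753 = 755)
f(y(w(2)))*G = 755/((-½ + √2*√2/6) + I*√5) = 755/((-½ + ⅓) + I*√5) = 755/(-⅙ + I*√5)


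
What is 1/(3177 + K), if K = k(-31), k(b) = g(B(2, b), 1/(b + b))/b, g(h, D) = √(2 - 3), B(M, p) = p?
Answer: 3053097/9699689170 + 31*I/9699689170 ≈ 0.00031476 + 3.196e-9*I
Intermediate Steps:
g(h, D) = I (g(h, D) = √(-1) = I)
k(b) = I/b
K = -I/31 (K = I/(-31) = I*(-1/31) = -I/31 ≈ -0.032258*I)
1/(3177 + K) = 1/(3177 - I/31) = 961*(3177 + I/31)/9699689170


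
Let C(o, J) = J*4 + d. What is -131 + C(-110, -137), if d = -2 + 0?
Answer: -681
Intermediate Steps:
d = -2
C(o, J) = -2 + 4*J (C(o, J) = J*4 - 2 = 4*J - 2 = -2 + 4*J)
-131 + C(-110, -137) = -131 + (-2 + 4*(-137)) = -131 + (-2 - 548) = -131 - 550 = -681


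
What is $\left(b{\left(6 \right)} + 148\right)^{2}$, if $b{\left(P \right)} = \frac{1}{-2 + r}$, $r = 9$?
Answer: $\frac{1075369}{49} \approx 21946.0$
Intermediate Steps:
$b{\left(P \right)} = \frac{1}{7}$ ($b{\left(P \right)} = \frac{1}{-2 + 9} = \frac{1}{7}$)
$\left(b{\left(6 \right)} + 148\right)^{2} = \left(\frac{1}{7} + 148\right)^{2} = \left(\frac{1037}{7}\right)^{2} = \frac{1075369}{49}$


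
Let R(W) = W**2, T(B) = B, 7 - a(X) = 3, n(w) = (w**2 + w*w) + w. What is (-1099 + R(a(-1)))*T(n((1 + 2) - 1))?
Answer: -10830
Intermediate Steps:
n(w) = w + 2*w**2 (n(w) = (w**2 + w**2) + w = 2*w**2 + w = w + 2*w**2)
a(X) = 4 (a(X) = 7 - 1*3 = 7 - 3 = 4)
(-1099 + R(a(-1)))*T(n((1 + 2) - 1)) = (-1099 + 4**2)*(((1 + 2) - 1)*(1 + 2*((1 + 2) - 1))) = (-1099 + 16)*((3 - 1)*(1 + 2*(3 - 1))) = -2166*(1 + 2*2) = -2166*(1 + 4) = -2166*5 = -1083*10 = -10830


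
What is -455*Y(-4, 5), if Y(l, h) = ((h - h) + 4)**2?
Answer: -7280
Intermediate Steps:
Y(l, h) = 16 (Y(l, h) = (0 + 4)**2 = 4**2 = 16)
-455*Y(-4, 5) = -455*16 = -7280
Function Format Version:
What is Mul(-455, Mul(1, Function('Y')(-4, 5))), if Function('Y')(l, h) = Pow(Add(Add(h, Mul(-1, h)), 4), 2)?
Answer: -7280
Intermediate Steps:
Function('Y')(l, h) = 16 (Function('Y')(l, h) = Pow(Add(0, 4), 2) = Pow(4, 2) = 16)
Mul(-455, Mul(1, Function('Y')(-4, 5))) = Mul(-455, Mul(1, 16)) = Mul(-455, 16) = -7280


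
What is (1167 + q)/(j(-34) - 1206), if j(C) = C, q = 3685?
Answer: -1213/310 ≈ -3.9129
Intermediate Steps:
(1167 + q)/(j(-34) - 1206) = (1167 + 3685)/(-34 - 1206) = 4852/(-1240) = 4852*(-1/1240) = -1213/310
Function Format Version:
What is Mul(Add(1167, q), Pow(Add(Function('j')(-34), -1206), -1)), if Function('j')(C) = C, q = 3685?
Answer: Rational(-1213, 310) ≈ -3.9129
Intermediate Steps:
Mul(Add(1167, q), Pow(Add(Function('j')(-34), -1206), -1)) = Mul(Add(1167, 3685), Pow(Add(-34, -1206), -1)) = Mul(4852, Pow(-1240, -1)) = Mul(4852, Rational(-1, 1240)) = Rational(-1213, 310)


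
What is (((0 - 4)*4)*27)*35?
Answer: -15120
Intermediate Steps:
(((0 - 4)*4)*27)*35 = (-4*4*27)*35 = -16*27*35 = -432*35 = -15120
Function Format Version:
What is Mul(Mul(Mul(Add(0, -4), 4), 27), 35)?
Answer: -15120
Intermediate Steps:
Mul(Mul(Mul(Add(0, -4), 4), 27), 35) = Mul(Mul(Mul(-4, 4), 27), 35) = Mul(Mul(-16, 27), 35) = Mul(-432, 35) = -15120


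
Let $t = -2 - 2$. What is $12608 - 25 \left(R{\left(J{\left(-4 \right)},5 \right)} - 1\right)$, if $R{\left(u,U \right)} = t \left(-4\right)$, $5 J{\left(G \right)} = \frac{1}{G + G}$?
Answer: $12233$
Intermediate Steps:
$J{\left(G \right)} = \frac{1}{10 G}$ ($J{\left(G \right)} = \frac{1}{5 \left(G + G\right)} = \frac{1}{5 \cdot 2 G} = \frac{\frac{1}{2} \frac{1}{G}}{5} = \frac{1}{10 G}$)
$t = -4$ ($t = -2 - 2 = -4$)
$R{\left(u,U \right)} = 16$ ($R{\left(u,U \right)} = \left(-4\right) \left(-4\right) = 16$)
$12608 - 25 \left(R{\left(J{\left(-4 \right)},5 \right)} - 1\right) = 12608 - 25 \left(16 - 1\right) = 12608 - 375 = 12233$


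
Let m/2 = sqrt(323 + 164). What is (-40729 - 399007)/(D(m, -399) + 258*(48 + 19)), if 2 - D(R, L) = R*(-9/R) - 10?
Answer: -439736/17307 ≈ -25.408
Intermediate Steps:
m = 2*sqrt(487) (m = 2*sqrt(323 + 164) = 2*sqrt(487) ≈ 44.136)
D(R, L) = 21 (D(R, L) = 2 - (R*(-9/R) - 10) = 2 - (-9 - 10) = 2 - 1*(-19) = 2 + 19 = 21)
(-40729 - 399007)/(D(m, -399) + 258*(48 + 19)) = (-40729 - 399007)/(21 + 258*(48 + 19)) = -439736/(21 + 258*67) = -439736/(21 + 17286) = -439736/17307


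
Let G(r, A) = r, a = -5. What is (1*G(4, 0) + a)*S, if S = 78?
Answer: -78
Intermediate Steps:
(1*G(4, 0) + a)*S = (1*4 - 5)*78 = (4 - 5)*78 = -1*78 = -78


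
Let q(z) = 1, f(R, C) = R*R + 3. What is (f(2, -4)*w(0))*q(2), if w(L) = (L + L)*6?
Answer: 0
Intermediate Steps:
f(R, C) = 3 + R**2 (f(R, C) = R**2 + 3 = 3 + R**2)
w(L) = 12*L (w(L) = (2*L)*6 = 12*L)
(f(2, -4)*w(0))*q(2) = ((3 + 2**2)*(12*0))*1 = ((3 + 4)*0)*1 = (7*0)*1 = 0*1 = 0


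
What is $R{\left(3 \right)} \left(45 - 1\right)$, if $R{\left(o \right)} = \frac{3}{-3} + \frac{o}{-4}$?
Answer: $-77$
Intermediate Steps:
$R{\left(o \right)} = -1 - \frac{o}{4}$ ($R{\left(o \right)} = 3 \left(- \frac{1}{3}\right) + o \left(- \frac{1}{4}\right) = -1 - \frac{o}{4}$)
$R{\left(3 \right)} \left(45 - 1\right) = \left(-1 - \frac{3}{4}\right) \left(45 - 1\right) = \left(-1 - \frac{3}{4}\right) 44 = \left(- \frac{7}{4}\right) 44 = -77$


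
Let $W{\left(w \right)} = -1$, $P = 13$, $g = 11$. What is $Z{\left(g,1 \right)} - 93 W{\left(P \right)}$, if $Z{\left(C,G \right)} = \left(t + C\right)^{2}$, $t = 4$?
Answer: $318$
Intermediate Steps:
$Z{\left(C,G \right)} = \left(4 + C\right)^{2}$
$Z{\left(g,1 \right)} - 93 W{\left(P \right)} = \left(4 + 11\right)^{2} - -93 = 15^{2} + 93 = 225 + 93 = 318$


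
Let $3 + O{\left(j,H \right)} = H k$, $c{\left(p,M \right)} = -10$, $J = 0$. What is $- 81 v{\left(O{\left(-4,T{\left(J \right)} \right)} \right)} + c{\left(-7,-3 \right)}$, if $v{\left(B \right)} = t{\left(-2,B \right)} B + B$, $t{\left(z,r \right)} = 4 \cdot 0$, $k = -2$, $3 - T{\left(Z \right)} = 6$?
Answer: $-253$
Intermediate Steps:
$T{\left(Z \right)} = -3$ ($T{\left(Z \right)} = 3 - 6 = -3$)
$t{\left(z,r \right)} = 0$
$O{\left(j,H \right)} = -3 - 2 H$ ($O{\left(j,H \right)} = -3 + H \left(-2\right) = -3 - 2 H$)
$v{\left(B \right)} = B$ ($v{\left(B \right)} = 0 B + B = 0 + B = B$)
$- 81 v{\left(O{\left(-4,T{\left(J \right)} \right)} \right)} + c{\left(-7,-3 \right)} = - 81 \left(-3 - -6\right) - 10 = - 81 \left(-3 + 6\right) - 10 = \left(-81\right) 3 - 10 = -243 - 10 = -253$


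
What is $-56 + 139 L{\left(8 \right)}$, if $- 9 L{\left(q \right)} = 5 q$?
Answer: $- \frac{6064}{9} \approx -673.78$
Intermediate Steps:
$L{\left(q \right)} = - \frac{5 q}{9}$
$-56 + 139 L{\left(8 \right)} = -56 + 139 \left(\left(- \frac{5}{9}\right) 8\right) = -56 + 139 \left(- \frac{40}{9}\right) = -56 - \frac{5560}{9} = - \frac{6064}{9}$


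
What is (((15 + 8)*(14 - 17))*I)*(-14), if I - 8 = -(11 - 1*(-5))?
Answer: -7728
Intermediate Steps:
I = -8 (I = 8 - (11 - 1*(-5)) = 8 - (11 + 5) = 8 - 1*16 = 8 - 16 = -8)
(((15 + 8)*(14 - 17))*I)*(-14) = (((15 + 8)*(14 - 17))*(-8))*(-14) = ((23*(-3))*(-8))*(-14) = -69*(-8)*(-14) = 552*(-14) = -7728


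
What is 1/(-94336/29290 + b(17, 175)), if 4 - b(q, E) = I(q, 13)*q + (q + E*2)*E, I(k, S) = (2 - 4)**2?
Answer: -14645/941559573 ≈ -1.5554e-5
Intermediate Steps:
I(k, S) = 4 (I(k, S) = (-2)**2 = 4)
b(q, E) = 4 - 4*q - E*(q + 2*E) (b(q, E) = 4 - (4*q + (q + E*2)*E) = 4 - (4*q + (q + 2*E)*E) = 4 - (4*q + E*(q + 2*E)) = 4 + (-4*q - E*(q + 2*E)) = 4 - 4*q - E*(q + 2*E))
1/(-94336/29290 + b(17, 175)) = 1/(-94336/29290 + (4 - 4*17 - 2*175**2 - 1*175*17)) = 1/(-94336*1/29290 + (4 - 68 - 2*30625 - 2975)) = 1/(-47168/14645 + (4 - 68 - 61250 - 2975)) = 1/(-47168/14645 - 64289) = 1/(-941559573/14645) = -14645/941559573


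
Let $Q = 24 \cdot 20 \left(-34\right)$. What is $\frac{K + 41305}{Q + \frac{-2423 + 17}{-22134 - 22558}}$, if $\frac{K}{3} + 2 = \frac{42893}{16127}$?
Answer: $- \frac{14885958891592}{5881283332659} \approx -2.5311$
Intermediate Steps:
$Q = -16320$ ($Q = 480 \left(-34\right) = -16320$)
$K = \frac{31917}{16127}$ ($K = -6 + 3 \cdot \frac{42893}{16127} = -6 + \frac{128679}{16127} = \frac{31917}{16127} \approx 1.9791$)
$\frac{K + 41305}{Q + \frac{-2423 + 17}{-22134 - 22558}} = \frac{\frac{31917}{16127} + 41305}{-16320 + \frac{-2423 + 17}{-22134 - 22558}} = \frac{666157652}{16127 \left(-16320 - \frac{2406}{-44692}\right)} = \frac{666157652}{16127 \left(-16320 - - \frac{1203}{22346}\right)} = \frac{666157652}{16127 \left(-16320 + \frac{1203}{22346}\right)} = \frac{666157652}{16127 \left(- \frac{364685517}{22346}\right)} = \frac{666157652}{16127} \left(- \frac{22346}{364685517}\right) = - \frac{14885958891592}{5881283332659}$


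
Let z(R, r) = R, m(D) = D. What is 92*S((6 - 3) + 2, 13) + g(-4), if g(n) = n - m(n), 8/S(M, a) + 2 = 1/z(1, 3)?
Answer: -736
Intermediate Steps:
S(M, a) = -8 (S(M, a) = 8/(-2 + 1/1) = 8/(-2 + 1) = 8/(-1) = 8*(-1) = -8)
g(n) = 0 (g(n) = n - n = 0)
92*S((6 - 3) + 2, 13) + g(-4) = 92*(-8) + 0 = -736 + 0 = -736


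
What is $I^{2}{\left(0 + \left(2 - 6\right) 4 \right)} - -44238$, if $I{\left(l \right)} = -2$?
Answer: $44242$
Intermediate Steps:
$I^{2}{\left(0 + \left(2 - 6\right) 4 \right)} - -44238 = \left(-2\right)^{2} - -44238 = 4 + 44238 = 44242$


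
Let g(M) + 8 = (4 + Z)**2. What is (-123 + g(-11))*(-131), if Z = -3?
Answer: 17030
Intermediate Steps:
g(M) = -7 (g(M) = -8 + (4 - 3)**2 = -8 + 1**2 = -8 + 1 = -7)
(-123 + g(-11))*(-131) = (-123 - 7)*(-131) = -130*(-131) = 17030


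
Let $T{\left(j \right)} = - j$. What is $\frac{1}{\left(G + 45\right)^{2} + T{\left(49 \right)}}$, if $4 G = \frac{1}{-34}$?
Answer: $\frac{18496}{36535857} \approx 0.00050624$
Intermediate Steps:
$G = - \frac{1}{136}$ ($G = \frac{1}{4 \left(-34\right)} = \frac{1}{4} \left(- \frac{1}{34}\right) = - \frac{1}{136} \approx -0.0073529$)
$\frac{1}{\left(G + 45\right)^{2} + T{\left(49 \right)}} = \frac{1}{\left(- \frac{1}{136} + 45\right)^{2} - 49} = \frac{1}{\left(\frac{6119}{136}\right)^{2} - 49} = \frac{1}{\frac{37442161}{18496} - 49} = \frac{1}{\frac{36535857}{18496}} = \frac{18496}{36535857}$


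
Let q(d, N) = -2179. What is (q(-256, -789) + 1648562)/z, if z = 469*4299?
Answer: 1646383/2016231 ≈ 0.81656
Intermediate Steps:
z = 2016231
(q(-256, -789) + 1648562)/z = (-2179 + 1648562)/2016231 = 1646383*(1/2016231) = 1646383/2016231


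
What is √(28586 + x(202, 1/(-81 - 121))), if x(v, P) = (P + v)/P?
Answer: I*√12217 ≈ 110.53*I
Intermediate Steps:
x(v, P) = (P + v)/P
√(28586 + x(202, 1/(-81 - 121))) = √(28586 + (1/(-81 - 121) + 202)/(1/(-81 - 121))) = √(28586 + (1/(-202) + 202)/(1/(-202))) = √(28586 + (-1/202 + 202)/(-1/202)) = √(28586 - 202*40803/202) = √(28586 - 40803) = √(-12217) = I*√12217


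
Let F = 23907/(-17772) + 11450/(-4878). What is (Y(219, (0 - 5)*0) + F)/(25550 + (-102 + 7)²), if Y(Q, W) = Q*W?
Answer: -53351291/499561589700 ≈ -0.00010680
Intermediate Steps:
F = -53351291/14448636 (F = 23907*(-1/17772) + 11450*(-1/4878) = -7969/5924 - 5725/2439 = -53351291/14448636 ≈ -3.6925)
(Y(219, (0 - 5)*0) + F)/(25550 + (-102 + 7)²) = (219*((0 - 5)*0) - 53351291/14448636)/(25550 + (-102 + 7)²) = (219*(-5*0) - 53351291/14448636)/(25550 + (-95)²) = (219*0 - 53351291/14448636)/(25550 + 9025) = (0 - 53351291/14448636)/34575 = -53351291/14448636*1/34575 = -53351291/499561589700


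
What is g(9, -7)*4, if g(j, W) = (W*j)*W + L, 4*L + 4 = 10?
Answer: 1770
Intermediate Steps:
L = 3/2 (L = -1 + (¼)*10 = -1 + 5/2 = 3/2 ≈ 1.5000)
g(j, W) = 3/2 + j*W² (g(j, W) = (W*j)*W + 3/2 = j*W² + 3/2 = 3/2 + j*W²)
g(9, -7)*4 = (3/2 + 9*(-7)²)*4 = (3/2 + 9*49)*4 = (3/2 + 441)*4 = (885/2)*4 = 1770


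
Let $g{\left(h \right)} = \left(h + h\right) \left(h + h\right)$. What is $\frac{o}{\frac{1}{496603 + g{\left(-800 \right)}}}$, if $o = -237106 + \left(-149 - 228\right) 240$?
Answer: $-1001300350358$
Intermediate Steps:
$g{\left(h \right)} = 4 h^{2}$ ($g{\left(h \right)} = 2 h 2 h = 4 h^{2}$)
$o = -327586$ ($o = -237106 - 90480 = -327586$)
$\frac{o}{\frac{1}{496603 + g{\left(-800 \right)}}} = - \frac{327586}{\frac{1}{496603 + 4 \left(-800\right)^{2}}} = - \frac{327586}{\frac{1}{496603 + 4 \cdot 640000}} = - \frac{327586}{\frac{1}{496603 + 2560000}} = - \frac{327586}{\frac{1}{3056603}} = - 327586 \frac{1}{\frac{1}{3056603}} = \left(-327586\right) 3056603 = -1001300350358$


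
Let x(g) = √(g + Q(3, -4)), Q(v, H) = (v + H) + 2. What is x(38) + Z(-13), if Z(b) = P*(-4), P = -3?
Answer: 12 + √39 ≈ 18.245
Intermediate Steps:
Z(b) = 12 (Z(b) = -3*(-4) = 12)
Q(v, H) = 2 + H + v (Q(v, H) = (H + v) + 2 = 2 + H + v)
x(g) = √(1 + g) (x(g) = √(g + (2 - 4 + 3)) = √(g + 1) = √(1 + g))
x(38) + Z(-13) = √(1 + 38) + 12 = √39 + 12 = 12 + √39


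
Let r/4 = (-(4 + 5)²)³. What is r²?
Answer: 4518872583696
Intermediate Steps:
r = -2125764 (r = 4*(-(4 + 5)²)³ = 4*(-1*9²)³ = 4*(-1*81)³ = 4*(-81)³ = 4*(-531441) = -2125764)
r² = (-2125764)² = 4518872583696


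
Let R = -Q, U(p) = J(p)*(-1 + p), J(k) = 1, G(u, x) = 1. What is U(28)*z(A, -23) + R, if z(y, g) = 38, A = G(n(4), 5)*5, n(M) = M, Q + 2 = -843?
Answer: 1871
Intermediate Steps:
Q = -845 (Q = -2 - 843 = -845)
A = 5 (A = 1*5 = 5)
U(p) = -1 + p (U(p) = 1*(-1 + p) = -1 + p)
R = 845 (R = -1*(-845) = 845)
U(28)*z(A, -23) + R = (-1 + 28)*38 + 845 = 27*38 + 845 = 1026 + 845 = 1871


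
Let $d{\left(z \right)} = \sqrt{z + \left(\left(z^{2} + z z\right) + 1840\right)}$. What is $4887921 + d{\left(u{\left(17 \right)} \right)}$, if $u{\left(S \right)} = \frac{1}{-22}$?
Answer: $4887921 + \frac{\sqrt{222635}}{11} \approx 4.888 \cdot 10^{6}$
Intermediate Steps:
$u{\left(S \right)} = - \frac{1}{22}$
$d{\left(z \right)} = \sqrt{1840 + z + 2 z^{2}}$ ($d{\left(z \right)} = \sqrt{z + \left(\left(z^{2} + z^{2}\right) + 1840\right)} = \sqrt{z + \left(2 z^{2} + 1840\right)} = \sqrt{z + \left(1840 + 2 z^{2}\right)} = \sqrt{1840 + z + 2 z^{2}}$)
$4887921 + d{\left(u{\left(17 \right)} \right)} = 4887921 + \sqrt{1840 - \frac{1}{22} + 2 \left(- \frac{1}{22}\right)^{2}} = 4887921 + \sqrt{1840 - \frac{1}{22} + 2 \cdot \frac{1}{484}} = 4887921 + \sqrt{1840 - \frac{1}{22} + \frac{1}{242}} = 4887921 + \sqrt{\frac{222635}{121}} = 4887921 + \frac{\sqrt{222635}}{11}$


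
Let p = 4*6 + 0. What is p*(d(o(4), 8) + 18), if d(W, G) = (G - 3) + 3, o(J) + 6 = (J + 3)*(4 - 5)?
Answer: 624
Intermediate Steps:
o(J) = -9 - J (o(J) = -6 + (J + 3)*(4 - 5) = -6 + (3 + J)*(-1) = -6 + (-3 - J) = -9 - J)
d(W, G) = G (d(W, G) = (-3 + G) + 3 = G)
p = 24 (p = 24 + 0 = 24)
p*(d(o(4), 8) + 18) = 24*(8 + 18) = 24*26 = 624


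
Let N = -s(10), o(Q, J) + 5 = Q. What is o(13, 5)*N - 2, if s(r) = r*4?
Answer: -322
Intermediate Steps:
s(r) = 4*r
o(Q, J) = -5 + Q
N = -40 (N = -4*10 = -1*40 = -40)
o(13, 5)*N - 2 = (-5 + 13)*(-40) - 2 = 8*(-40) - 2 = -320 - 2 = -322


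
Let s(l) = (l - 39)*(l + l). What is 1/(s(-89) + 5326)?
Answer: 1/28110 ≈ 3.5575e-5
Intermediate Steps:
s(l) = 2*l*(-39 + l) (s(l) = (-39 + l)*(2*l) = 2*l*(-39 + l))
1/(s(-89) + 5326) = 1/(2*(-89)*(-39 - 89) + 5326) = 1/(2*(-89)*(-128) + 5326) = 1/(22784 + 5326) = 1/28110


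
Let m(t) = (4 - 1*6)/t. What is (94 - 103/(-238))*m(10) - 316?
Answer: -79703/238 ≈ -334.89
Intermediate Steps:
m(t) = -2/t (m(t) = (4 - 6)/t = -2/t)
(94 - 103/(-238))*m(10) - 316 = (94 - 103/(-238))*(-2/10) - 316 = (94 - 103*(-1)/238)*(-2*1/10) - 316 = (94 - 1*(-103/238))*(-1/5) - 316 = (94 + 103/238)*(-1/5) - 316 = (22475/238)*(-1/5) - 316 = -4495/238 - 316 = -79703/238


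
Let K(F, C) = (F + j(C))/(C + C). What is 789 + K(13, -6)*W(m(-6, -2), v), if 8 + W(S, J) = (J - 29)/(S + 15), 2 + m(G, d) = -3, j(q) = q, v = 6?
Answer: 95401/120 ≈ 795.01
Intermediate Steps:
K(F, C) = (C + F)/(2*C) (K(F, C) = (F + C)/(C + C) = (C + F)/((2*C)) = (C + F)*(1/(2*C)) = (C + F)/(2*C))
m(G, d) = -5 (m(G, d) = -2 - 3 = -5)
W(S, J) = -8 + (-29 + J)/(15 + S) (W(S, J) = -8 + (J - 29)/(S + 15) = -8 + (-29 + J)/(15 + S))
789 + K(13, -6)*W(m(-6, -2), v) = 789 + ((½)*(-6 + 13)/(-6))*((-149 + 6 - 8*(-5))/(15 - 5)) = 789 + ((½)*(-⅙)*7)*((-149 + 6 + 40)/10) = 789 - 7*(-103)/120 = 789 - 7/12*(-103/10) = 789 + 721/120 = 95401/120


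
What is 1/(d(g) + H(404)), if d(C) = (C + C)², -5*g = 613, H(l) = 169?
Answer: 25/1507301 ≈ 1.6586e-5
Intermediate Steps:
g = -613/5 (g = -⅕*613 = -613/5 ≈ -122.60)
d(C) = 4*C² (d(C) = (2*C)² = 4*C²)
1/(d(g) + H(404)) = 1/(4*(-613/5)² + 169) = 1/(4*(375769/25) + 169) = 1/(1503076/25 + 169) = 1/(1507301/25) = 25/1507301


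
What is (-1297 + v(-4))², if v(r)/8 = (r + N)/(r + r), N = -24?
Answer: 1610361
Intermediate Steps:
v(r) = 4*(-24 + r)/r (v(r) = 8*((r - 24)/(r + r)) = 8*((-24 + r)/((2*r))) = 8*((-24 + r)*(1/(2*r))) = 8*((-24 + r)/(2*r)) = 4*(-24 + r)/r)
(-1297 + v(-4))² = (-1297 + (4 - 96/(-4)))² = (-1297 + (4 - 96*(-¼)))² = (-1297 + (4 + 24))² = (-1297 + 28)² = (-1269)² = 1610361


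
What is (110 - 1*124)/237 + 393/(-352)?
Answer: -98069/83424 ≈ -1.1755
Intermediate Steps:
(110 - 1*124)/237 + 393/(-352) = (110 - 124)*(1/237) + 393*(-1/352) = -14*1/237 - 393/352 = -14/237 - 393/352 = -98069/83424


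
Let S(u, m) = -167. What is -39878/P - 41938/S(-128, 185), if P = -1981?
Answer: 89738804/330827 ≈ 271.26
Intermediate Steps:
-39878/P - 41938/S(-128, 185) = -39878/(-1981) - 41938/(-167) = -39878*(-1/1981) - 41938*(-1/167) = 39878/1981 + 41938/167 = 89738804/330827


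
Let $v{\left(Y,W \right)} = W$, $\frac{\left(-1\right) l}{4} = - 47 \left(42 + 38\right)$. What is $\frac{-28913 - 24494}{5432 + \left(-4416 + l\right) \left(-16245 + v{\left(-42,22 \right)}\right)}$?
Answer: $\frac{53407}{172347720} \approx 0.00030988$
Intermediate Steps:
$l = 15040$ ($l = - 4 \left(- 47 \left(42 + 38\right)\right) = - 4 \left(\left(-47\right) 80\right) = \left(-4\right) \left(-3760\right) = 15040$)
$\frac{-28913 - 24494}{5432 + \left(-4416 + l\right) \left(-16245 + v{\left(-42,22 \right)}\right)} = \frac{-28913 - 24494}{5432 + \left(-4416 + 15040\right) \left(-16245 + 22\right)} = - \frac{53407}{5432 + 10624 \left(-16223\right)} = - \frac{53407}{5432 - 172353152} = - \frac{53407}{-172347720} = \left(-53407\right) \left(- \frac{1}{172347720}\right) = \frac{53407}{172347720}$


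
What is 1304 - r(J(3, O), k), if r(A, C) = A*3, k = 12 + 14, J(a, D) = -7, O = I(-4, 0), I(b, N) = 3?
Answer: 1325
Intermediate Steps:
O = 3
k = 26
r(A, C) = 3*A
1304 - r(J(3, O), k) = 1304 - 3*(-7) = 1304 - 1*(-21) = 1304 + 21 = 1325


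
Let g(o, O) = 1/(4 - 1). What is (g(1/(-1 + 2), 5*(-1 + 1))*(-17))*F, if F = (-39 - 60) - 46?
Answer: 2465/3 ≈ 821.67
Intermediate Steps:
F = -145 (F = -99 - 46 = -145)
g(o, O) = 1/3
(g(1/(-1 + 2), 5*(-1 + 1))*(-17))*F = ((1/3)*(-17))*(-145) = -17/3*(-145) = 2465/3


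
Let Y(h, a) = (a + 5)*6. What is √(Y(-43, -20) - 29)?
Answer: I*√119 ≈ 10.909*I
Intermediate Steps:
Y(h, a) = 30 + 6*a (Y(h, a) = (5 + a)*6 = 30 + 6*a)
√(Y(-43, -20) - 29) = √((30 + 6*(-20)) - 29) = √((30 - 120) - 29) = √(-90 - 29) = √(-119) = I*√119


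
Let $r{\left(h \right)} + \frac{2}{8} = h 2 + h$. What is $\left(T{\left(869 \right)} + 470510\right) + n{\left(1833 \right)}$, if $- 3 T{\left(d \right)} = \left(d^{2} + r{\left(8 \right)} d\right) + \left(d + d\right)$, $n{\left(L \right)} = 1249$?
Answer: $\frac{850319}{4} \approx 2.1258 \cdot 10^{5}$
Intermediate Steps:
$r{\left(h \right)} = - \frac{1}{4} + 3 h$ ($r{\left(h \right)} = - \frac{1}{4} + \left(h 2 + h\right) = - \frac{1}{4} + \left(2 h + h\right) = - \frac{1}{4} + 3 h$)
$T{\left(d \right)} = - \frac{103 d}{12} - \frac{d^{2}}{3}$ ($T{\left(d \right)} = - \frac{\left(d^{2} + \left(- \frac{1}{4} + 3 \cdot 8\right) d\right) + \left(d + d\right)}{3} = - \frac{\left(d^{2} + \left(- \frac{1}{4} + 24\right) d\right) + 2 d}{3} = - \frac{\left(d^{2} + \frac{95 d}{4}\right) + 2 d}{3} = - \frac{d^{2} + \frac{103 d}{4}}{3} = - \frac{103 d}{12} - \frac{d^{2}}{3}$)
$\left(T{\left(869 \right)} + 470510\right) + n{\left(1833 \right)} = \left(\left(- \frac{1}{12}\right) 869 \left(103 + 4 \cdot 869\right) + 470510\right) + 1249 = \left(\left(- \frac{1}{12}\right) 869 \left(103 + 3476\right) + 470510\right) + 1249 = \left(\left(- \frac{1}{12}\right) 869 \cdot 3579 + 470510\right) + 1249 = \left(- \frac{1036717}{4} + 470510\right) + 1249 = \frac{845323}{4} + 1249 = \frac{850319}{4}$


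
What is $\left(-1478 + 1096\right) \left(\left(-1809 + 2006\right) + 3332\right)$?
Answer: $-1348078$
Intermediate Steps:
$\left(-1478 + 1096\right) \left(\left(-1809 + 2006\right) + 3332\right) = - 382 \left(197 + 3332\right) = \left(-382\right) 3529 = -1348078$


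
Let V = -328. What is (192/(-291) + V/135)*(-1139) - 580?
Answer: 38484284/13095 ≈ 2938.9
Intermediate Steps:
(192/(-291) + V/135)*(-1139) - 580 = (192/(-291) - 328/135)*(-1139) - 580 = (192*(-1/291) - 328*1/135)*(-1139) - 580 = (-64/97 - 328/135)*(-1139) - 580 = -40456/13095*(-1139) - 580 = 46079384/13095 - 580 = 38484284/13095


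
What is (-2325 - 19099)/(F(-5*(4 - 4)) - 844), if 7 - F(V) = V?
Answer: 21424/837 ≈ 25.596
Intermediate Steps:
F(V) = 7 - V
(-2325 - 19099)/(F(-5*(4 - 4)) - 844) = (-2325 - 19099)/((7 - (-5)*(4 - 4)) - 844) = -21424/((7 - (-5)*0) - 844) = -21424/((7 - 1*0) - 844) = -21424/((7 + 0) - 844) = -21424/(7 - 844) = -21424/(-837) = -21424*(-1/837) = 21424/837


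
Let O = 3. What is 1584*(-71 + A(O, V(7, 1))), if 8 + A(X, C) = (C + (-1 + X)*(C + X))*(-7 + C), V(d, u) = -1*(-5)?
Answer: -191664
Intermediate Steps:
V(d, u) = 5
A(X, C) = -8 + (-7 + C)*(C + (-1 + X)*(C + X)) (A(X, C) = -8 + (C + (-1 + X)*(C + X))*(-7 + C) = -8 + (-7 + C)*(C + (-1 + X)*(C + X)))
1584*(-71 + A(O, V(7, 1))) = 1584*(-71 + (-8 - 7*3² + 7*3 + 5*3² + 3*5² - 8*5*3)) = 1584*(-71 + (-8 - 7*9 + 21 + 5*9 + 3*25 - 120)) = 1584*(-71 + (-8 - 63 + 21 + 45 + 75 - 120)) = 1584*(-71 - 50) = 1584*(-121) = -191664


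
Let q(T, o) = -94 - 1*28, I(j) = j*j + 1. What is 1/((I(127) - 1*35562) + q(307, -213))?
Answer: -1/19554 ≈ -5.1140e-5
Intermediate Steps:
I(j) = 1 + j**2 (I(j) = j**2 + 1 = 1 + j**2)
q(T, o) = -122 (q(T, o) = -94 - 28 = -122)
1/((I(127) - 1*35562) + q(307, -213)) = 1/(((1 + 127**2) - 1*35562) - 122) = 1/(((1 + 16129) - 35562) - 122) = 1/((16130 - 35562) - 122) = 1/(-19432 - 122) = 1/(-19554) = -1/19554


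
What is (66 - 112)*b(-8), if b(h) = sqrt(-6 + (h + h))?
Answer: -46*I*sqrt(22) ≈ -215.76*I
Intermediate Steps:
b(h) = sqrt(-6 + 2*h)
(66 - 112)*b(-8) = (66 - 112)*sqrt(-6 + 2*(-8)) = -46*sqrt(-6 - 16) = -46*I*sqrt(22)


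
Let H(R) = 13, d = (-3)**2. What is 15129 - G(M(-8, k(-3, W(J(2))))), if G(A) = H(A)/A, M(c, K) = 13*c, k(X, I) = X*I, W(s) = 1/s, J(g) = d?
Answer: 121033/8 ≈ 15129.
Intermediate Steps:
d = 9
J(g) = 9
k(X, I) = I*X
G(A) = 13/A
15129 - G(M(-8, k(-3, W(J(2))))) = 15129 - 13/(13*(-8)) = 15129 - 13/(-104) = 15129 - 13*(-1)/104 = 15129 - 1*(-1/8) = 15129 + 1/8 = 121033/8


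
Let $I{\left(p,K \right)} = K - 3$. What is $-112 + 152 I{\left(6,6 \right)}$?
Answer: $344$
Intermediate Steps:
$I{\left(p,K \right)} = -3 + K$
$-112 + 152 I{\left(6,6 \right)} = -112 + 152 \left(-3 + 6\right) = -112 + 152 \cdot 3 = -112 + 456 = 344$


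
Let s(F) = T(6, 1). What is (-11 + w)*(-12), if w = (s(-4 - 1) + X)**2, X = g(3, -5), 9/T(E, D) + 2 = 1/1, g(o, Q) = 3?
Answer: -300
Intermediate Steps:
T(E, D) = -9 (T(E, D) = 9/(-2 + 1/1) = 9/(-2 + 1) = 9/(-1) = 9*(-1) = -9)
s(F) = -9
X = 3
w = 36 (w = (-9 + 3)**2 = (-6)**2 = 36)
(-11 + w)*(-12) = (-11 + 36)*(-12) = 25*(-12) = -300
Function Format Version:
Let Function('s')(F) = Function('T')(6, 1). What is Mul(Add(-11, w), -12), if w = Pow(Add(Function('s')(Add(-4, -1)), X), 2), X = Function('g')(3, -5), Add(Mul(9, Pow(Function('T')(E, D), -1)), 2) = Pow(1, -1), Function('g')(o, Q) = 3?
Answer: -300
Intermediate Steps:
Function('T')(E, D) = -9 (Function('T')(E, D) = Mul(9, Pow(Add(-2, Pow(1, -1)), -1)) = Mul(9, Pow(Add(-2, 1), -1)) = Mul(9, Pow(-1, -1)) = Mul(9, -1) = -9)
Function('s')(F) = -9
X = 3
w = 36 (w = Pow(Add(-9, 3), 2) = Pow(-6, 2) = 36)
Mul(Add(-11, w), -12) = Mul(Add(-11, 36), -12) = Mul(25, -12) = -300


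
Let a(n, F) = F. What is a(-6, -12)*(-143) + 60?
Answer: 1776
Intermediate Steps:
a(-6, -12)*(-143) + 60 = -12*(-143) + 60 = 1716 + 60 = 1776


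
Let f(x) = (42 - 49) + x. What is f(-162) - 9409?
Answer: -9578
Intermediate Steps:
f(x) = -7 + x
f(-162) - 9409 = (-7 - 162) - 9409 = -169 - 9409 = -9578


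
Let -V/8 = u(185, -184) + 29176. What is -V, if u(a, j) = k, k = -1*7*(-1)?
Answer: 233464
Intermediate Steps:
k = 7 (k = -7*(-1) = 7)
u(a, j) = 7
V = -233464 (V = -8*(7 + 29176) = -8*29183 = -233464)
-V = -1*(-233464) = 233464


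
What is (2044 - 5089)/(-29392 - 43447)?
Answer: 3045/72839 ≈ 0.041805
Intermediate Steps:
(2044 - 5089)/(-29392 - 43447) = -3045/(-72839) = -3045*(-1/72839) = 3045/72839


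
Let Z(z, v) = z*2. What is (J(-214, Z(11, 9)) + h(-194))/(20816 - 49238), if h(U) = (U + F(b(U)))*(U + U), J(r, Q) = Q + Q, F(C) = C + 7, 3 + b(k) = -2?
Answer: -37270/14211 ≈ -2.6226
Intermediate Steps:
Z(z, v) = 2*z
b(k) = -5 (b(k) = -3 - 2 = -5)
F(C) = 7 + C
J(r, Q) = 2*Q
h(U) = 2*U*(2 + U) (h(U) = (U + (7 - 5))*(U + U) = (U + 2)*(2*U) = (2 + U)*(2*U) = 2*U*(2 + U))
(J(-214, Z(11, 9)) + h(-194))/(20816 - 49238) = (2*(2*11) + 2*(-194)*(2 - 194))/(20816 - 49238) = (2*22 + 2*(-194)*(-192))/(-28422) = (44 + 74496)*(-1/28422) = 74540*(-1/28422) = -37270/14211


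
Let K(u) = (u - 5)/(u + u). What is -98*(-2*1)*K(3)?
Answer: -196/3 ≈ -65.333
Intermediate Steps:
K(u) = (-5 + u)/(2*u) (K(u) = (-5 + u)/((2*u)) = (-5 + u)*(1/(2*u)) = (-5 + u)/(2*u))
-98*(-2*1)*K(3) = -98*(-2*1)*(1/2)*(-5 + 3)/3 = -(-196)*(1/2)*(1/3)*(-2) = -(-196)*(-1)/3 = -98*2/3 = -196/3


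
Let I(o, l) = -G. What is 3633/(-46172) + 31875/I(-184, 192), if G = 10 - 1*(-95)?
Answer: -14020133/46172 ≈ -303.65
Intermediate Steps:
G = 105 (G = 10 + 95 = 105)
I(o, l) = -105 (I(o, l) = -1*105 = -105)
3633/(-46172) + 31875/I(-184, 192) = 3633/(-46172) + 31875/(-105) = 3633*(-1/46172) + 31875*(-1/105) = -519/6596 - 2125/7 = -14020133/46172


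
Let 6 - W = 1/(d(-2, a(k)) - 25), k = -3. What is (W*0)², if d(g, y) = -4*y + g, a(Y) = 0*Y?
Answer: 0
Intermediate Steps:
a(Y) = 0
d(g, y) = g - 4*y
W = 163/27 (W = 6 - 1/((-2 - 4*0) - 25) = 6 - 1/((-2 + 0) - 25) = 6 - 1/(-2 - 25) = 6 - 1/(-27) = 6 - 1*(-1/27) = 6 + 1/27 = 163/27 ≈ 6.0370)
(W*0)² = ((163/27)*0)² = 0² = 0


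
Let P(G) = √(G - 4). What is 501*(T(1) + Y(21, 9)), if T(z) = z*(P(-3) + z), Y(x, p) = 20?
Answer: 10521 + 501*I*√7 ≈ 10521.0 + 1325.5*I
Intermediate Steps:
P(G) = √(-4 + G)
T(z) = z*(z + I*√7) (T(z) = z*(√(-4 - 3) + z) = z*(√(-7) + z) = z*(I*√7 + z) = z*(z + I*√7))
501*(T(1) + Y(21, 9)) = 501*(1*(1 + I*√7) + 20) = 501*((1 + I*√7) + 20) = 501*(21 + I*√7) = 10521 + 501*I*√7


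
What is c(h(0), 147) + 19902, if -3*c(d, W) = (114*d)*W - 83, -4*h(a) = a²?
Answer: 59789/3 ≈ 19930.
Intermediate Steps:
h(a) = -a²/4
c(d, W) = 83/3 - 38*W*d (c(d, W) = -((114*d)*W - 83)/3 = -(114*W*d - 83)/3 = -(-83 + 114*W*d)/3 = 83/3 - 38*W*d)
c(h(0), 147) + 19902 = (83/3 - 38*147*(-¼*0²)) + 19902 = (83/3 - 38*147*(-¼*0)) + 19902 = (83/3 - 38*147*0) + 19902 = (83/3 + 0) + 19902 = 83/3 + 19902 = 59789/3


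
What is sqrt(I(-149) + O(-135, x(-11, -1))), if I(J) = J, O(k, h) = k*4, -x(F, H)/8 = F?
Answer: I*sqrt(689) ≈ 26.249*I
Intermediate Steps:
x(F, H) = -8*F
O(k, h) = 4*k
sqrt(I(-149) + O(-135, x(-11, -1))) = sqrt(-149 + 4*(-135)) = sqrt(-149 - 540) = sqrt(-689) = I*sqrt(689)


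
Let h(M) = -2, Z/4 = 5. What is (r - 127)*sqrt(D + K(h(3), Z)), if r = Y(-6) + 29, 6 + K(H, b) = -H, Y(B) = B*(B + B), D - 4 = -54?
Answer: -78*I*sqrt(6) ≈ -191.06*I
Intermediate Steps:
D = -50 (D = 4 - 54 = -50)
Y(B) = 2*B**2 (Y(B) = B*(2*B) = 2*B**2)
Z = 20 (Z = 4*5 = 20)
K(H, b) = -6 - H
r = 101 (r = 2*(-6)**2 + 29 = 2*36 + 29 = 72 + 29 = 101)
(r - 127)*sqrt(D + K(h(3), Z)) = (101 - 127)*sqrt(-50 + (-6 - 1*(-2))) = -26*sqrt(-50 + (-6 + 2)) = -26*sqrt(-50 - 4) = -78*I*sqrt(6)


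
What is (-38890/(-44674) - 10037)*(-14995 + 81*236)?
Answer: -923833515904/22337 ≈ -4.1359e+7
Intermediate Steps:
(-38890/(-44674) - 10037)*(-14995 + 81*236) = (-38890*(-1/44674) - 10037)*(-14995 + 19116) = (19445/22337 - 10037)*4121 = -224177024/22337*4121 = -923833515904/22337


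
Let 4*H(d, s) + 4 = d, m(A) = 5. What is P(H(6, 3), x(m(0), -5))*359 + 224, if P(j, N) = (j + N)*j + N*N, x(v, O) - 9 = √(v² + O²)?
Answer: 195833/4 + 66415*√2/2 ≈ 95921.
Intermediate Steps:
H(d, s) = -1 + d/4
x(v, O) = 9 + √(O² + v²) (x(v, O) = 9 + √(v² + O²) = 9 + √(O² + v²))
P(j, N) = N² + j*(N + j) (P(j, N) = (N + j)*j + N² = j*(N + j) + N² = N² + j*(N + j))
P(H(6, 3), x(m(0), -5))*359 + 224 = ((9 + √((-5)² + 5²))² + (-1 + (¼)*6)² + (9 + √((-5)² + 5²))*(-1 + (¼)*6))*359 + 224 = ((9 + √(25 + 25))² + (-1 + 3/2)² + (9 + √(25 + 25))*(-1 + 3/2))*359 + 224 = ((9 + √50)² + (½)² + (9 + √50)*(½))*359 + 224 = ((9 + 5*√2)² + ¼ + (9 + 5*√2)*(½))*359 + 224 = ((9 + 5*√2)² + ¼ + (9/2 + 5*√2/2))*359 + 224 = (19/4 + (9 + 5*√2)² + 5*√2/2)*359 + 224 = (6821/4 + 359*(9 + 5*√2)² + 1795*√2/2) + 224 = 7717/4 + 359*(9 + 5*√2)² + 1795*√2/2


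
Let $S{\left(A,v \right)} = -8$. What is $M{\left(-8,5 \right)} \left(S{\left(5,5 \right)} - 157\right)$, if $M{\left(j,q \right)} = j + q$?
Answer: $495$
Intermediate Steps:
$M{\left(-8,5 \right)} \left(S{\left(5,5 \right)} - 157\right) = \left(-8 + 5\right) \left(-8 - 157\right) = \left(-3\right) \left(-165\right) = 495$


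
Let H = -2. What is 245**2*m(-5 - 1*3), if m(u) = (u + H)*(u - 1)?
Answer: 5402250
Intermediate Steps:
m(u) = (-1 + u)*(-2 + u) (m(u) = (u - 2)*(u - 1) = (-2 + u)*(-1 + u) = (-1 + u)*(-2 + u))
245**2*m(-5 - 1*3) = 245**2*(2 + (-5 - 1*3)**2 - 3*(-5 - 1*3)) = 60025*(2 + (-5 - 3)**2 - 3*(-5 - 3)) = 60025*(2 + (-8)**2 - 3*(-8)) = 60025*(2 + 64 + 24) = 60025*90 = 5402250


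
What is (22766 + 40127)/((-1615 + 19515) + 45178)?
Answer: 62893/63078 ≈ 0.99707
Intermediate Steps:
(22766 + 40127)/((-1615 + 19515) + 45178) = 62893/(17900 + 45178) = 62893/63078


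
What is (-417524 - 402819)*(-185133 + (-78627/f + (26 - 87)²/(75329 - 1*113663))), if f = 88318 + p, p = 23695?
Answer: 652129365722486678011/4293906342 ≈ 1.5187e+11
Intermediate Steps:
f = 112013 (f = 88318 + 23695 = 112013)
(-417524 - 402819)*(-185133 + (-78627/f + (26 - 87)²/(75329 - 1*113663))) = (-417524 - 402819)*(-185133 + (-78627/112013 + (26 - 87)²/(75329 - 1*113663))) = -820343*(-185133 + (-78627*1/112013 + (-61)²/(75329 - 113663))) = -820343*(-185133 + (-78627/112013 + 3721/(-38334))) = -820343*(-185133 + (-78627/112013 + 3721*(-1/38334))) = -820343*(-185133 + (-78627/112013 - 3721/38334)) = -820343*(-185133 - 3430887791/4293906342) = -820343*(-794947193701277/4293906342) = 652129365722486678011/4293906342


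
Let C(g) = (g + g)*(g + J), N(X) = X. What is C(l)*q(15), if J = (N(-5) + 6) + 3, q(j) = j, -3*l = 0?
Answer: 0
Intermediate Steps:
l = 0 (l = -⅓*0 = 0)
J = 4 (J = (-5 + 6) + 3 = 1 + 3 = 4)
C(g) = 2*g*(4 + g) (C(g) = (g + g)*(g + 4) = (2*g)*(4 + g) = 2*g*(4 + g))
C(l)*q(15) = (2*0*(4 + 0))*15 = (2*0*4)*15 = 0*15 = 0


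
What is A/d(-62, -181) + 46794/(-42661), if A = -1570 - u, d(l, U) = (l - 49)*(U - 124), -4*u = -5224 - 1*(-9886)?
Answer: -86565797/78069630 ≈ -1.1088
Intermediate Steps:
u = -2331/2 (u = -(-5224 - 1*(-9886))/4 = -(-5224 + 9886)/4 = -1/4*4662 = -2331/2 ≈ -1165.5)
d(l, U) = (-124 + U)*(-49 + l) (d(l, U) = (-49 + l)*(-124 + U) = (-124 + U)*(-49 + l))
A = -809/2 (A = -1570 - 1*(-2331/2) = -1570 + 2331/2 = -809/2 ≈ -404.50)
A/d(-62, -181) + 46794/(-42661) = -809/(2*(6076 - 124*(-62) - 49*(-181) - 181*(-62))) + 46794/(-42661) = -809/(2*(6076 + 7688 + 8869 + 11222)) + 46794*(-1/42661) = -809/2/33855 - 46794/42661 = -809/2*1/33855 - 46794/42661 = -809/67710 - 46794/42661 = -86565797/78069630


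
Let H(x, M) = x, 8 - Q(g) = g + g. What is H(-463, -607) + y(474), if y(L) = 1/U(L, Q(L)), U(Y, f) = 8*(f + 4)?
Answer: -3466945/7488 ≈ -463.00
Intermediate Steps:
Q(g) = 8 - 2*g (Q(g) = 8 - (g + g) = 8 - 2*g)
U(Y, f) = 32 + 8*f (U(Y, f) = 8*(4 + f) = 32 + 8*f)
y(L) = 1/(96 - 16*L) (y(L) = 1/(32 + 8*(8 - 2*L)) = 1/(32 + (64 - 16*L)) = 1/(96 - 16*L))
H(-463, -607) + y(474) = -463 - 1/(-96 + 16*474) = -463 - 1/(-96 + 7584) = -463 - 1/7488 = -3466945/7488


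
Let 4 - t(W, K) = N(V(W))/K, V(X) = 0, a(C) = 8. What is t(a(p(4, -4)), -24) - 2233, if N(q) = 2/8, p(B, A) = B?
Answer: -213983/96 ≈ -2229.0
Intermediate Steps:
N(q) = 1/4 (N(q) = 2*(1/8) = 1/4)
t(W, K) = 4 - 1/(4*K)
t(a(p(4, -4)), -24) - 2233 = (4 - 1/4/(-24)) - 2233 = (4 - 1/4*(-1/24)) - 2233 = (4 + 1/96) - 2233 = 385/96 - 2233 = -213983/96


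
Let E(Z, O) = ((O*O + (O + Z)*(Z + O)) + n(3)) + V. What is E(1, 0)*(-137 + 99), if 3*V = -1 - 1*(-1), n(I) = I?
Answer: -152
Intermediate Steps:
V = 0 (V = (-1 - 1*(-1))/3 = (-1 + 1)/3 = (1/3)*0 = 0)
E(Z, O) = 3 + O**2 + (O + Z)**2 (E(Z, O) = ((O*O + (O + Z)*(Z + O)) + 3) + 0 = ((O**2 + (O + Z)*(O + Z)) + 3) + 0 = ((O**2 + (O + Z)**2) + 3) + 0 = (3 + O**2 + (O + Z)**2) + 0 = 3 + O**2 + (O + Z)**2)
E(1, 0)*(-137 + 99) = (3 + 0**2 + (0 + 1)**2)*(-137 + 99) = (3 + 0 + 1**2)*(-38) = (3 + 0 + 1)*(-38) = 4*(-38) = -152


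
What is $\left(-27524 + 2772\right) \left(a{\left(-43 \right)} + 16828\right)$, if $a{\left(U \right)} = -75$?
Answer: $-414670256$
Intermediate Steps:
$\left(-27524 + 2772\right) \left(a{\left(-43 \right)} + 16828\right) = \left(-27524 + 2772\right) \left(-75 + 16828\right) = \left(-24752\right) 16753 = -414670256$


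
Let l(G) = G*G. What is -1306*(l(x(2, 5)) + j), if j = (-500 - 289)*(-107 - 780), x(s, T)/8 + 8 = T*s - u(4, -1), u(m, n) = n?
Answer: -914747214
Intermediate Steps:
x(s, T) = -56 + 8*T*s (x(s, T) = -64 + 8*(T*s - 1*(-1)) = -64 + 8*(T*s + 1) = -64 + 8*(1 + T*s) = -64 + (8 + 8*T*s) = -56 + 8*T*s)
l(G) = G²
j = 699843 (j = -789*(-887) = 699843)
-1306*(l(x(2, 5)) + j) = -1306*((-56 + 8*5*2)² + 699843) = -1306*((-56 + 80)² + 699843) = -1306*(24² + 699843) = -1306*(576 + 699843) = -1306*700419 = -914747214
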